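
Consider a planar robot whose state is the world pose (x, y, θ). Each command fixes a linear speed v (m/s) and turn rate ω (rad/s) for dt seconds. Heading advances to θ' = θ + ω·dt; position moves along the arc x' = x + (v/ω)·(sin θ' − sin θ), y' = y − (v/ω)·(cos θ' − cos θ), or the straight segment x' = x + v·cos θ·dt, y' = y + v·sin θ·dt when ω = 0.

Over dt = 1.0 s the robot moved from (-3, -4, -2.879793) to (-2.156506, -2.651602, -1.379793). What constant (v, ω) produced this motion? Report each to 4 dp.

Δθ = -1.379793 − -2.879793 = 1.500000
ω = Δθ/dt = 1.500000/1.0 = 1.5000
R = −Δy/(cos θ' − cos θ) = -1.1667
v = R·ω = -1.1667·1.5000 = -1.7500

v = -1.7500, ω = 1.5000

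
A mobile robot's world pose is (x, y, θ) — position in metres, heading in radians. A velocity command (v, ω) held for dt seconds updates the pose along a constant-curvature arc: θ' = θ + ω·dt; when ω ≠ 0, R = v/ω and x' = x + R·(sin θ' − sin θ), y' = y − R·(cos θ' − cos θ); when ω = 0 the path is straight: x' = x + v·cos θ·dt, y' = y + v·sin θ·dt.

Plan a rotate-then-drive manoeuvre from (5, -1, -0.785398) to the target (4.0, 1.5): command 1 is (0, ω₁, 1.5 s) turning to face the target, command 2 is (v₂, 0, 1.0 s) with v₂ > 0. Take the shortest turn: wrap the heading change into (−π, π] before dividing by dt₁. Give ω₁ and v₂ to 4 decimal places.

ω₁ = 1.8245, v₂ = 2.6926

heading to target = atan2(1.5−-1, 4−5) = 1.9513
Δθ = wrap(1.9513 − -0.7854) = 2.7367; ω₁ = Δθ/dt₁ = 1.8245
distance = √((4−5)² + (1.5−-1)²) = 2.6926; v₂ = distance/dt₂ = 2.6926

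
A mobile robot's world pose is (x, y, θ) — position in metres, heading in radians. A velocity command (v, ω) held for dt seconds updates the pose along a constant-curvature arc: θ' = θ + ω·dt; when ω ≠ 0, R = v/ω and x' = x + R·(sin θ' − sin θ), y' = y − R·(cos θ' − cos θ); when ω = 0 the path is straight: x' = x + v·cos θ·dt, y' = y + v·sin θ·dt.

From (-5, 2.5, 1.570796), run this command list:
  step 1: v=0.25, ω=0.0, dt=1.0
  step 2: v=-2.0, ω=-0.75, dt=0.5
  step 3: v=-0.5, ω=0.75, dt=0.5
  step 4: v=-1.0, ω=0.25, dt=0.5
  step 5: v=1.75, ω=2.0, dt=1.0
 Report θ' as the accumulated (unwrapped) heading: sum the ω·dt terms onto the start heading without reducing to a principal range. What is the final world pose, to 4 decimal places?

step 1: θ'=1.5708 (straight) → pose (-5.0000, 2.7500, 1.5708)
step 2: θ'=1.1958 (R=2.6667) → pose (-5.1853, 1.7733, 1.1958)
step 3: θ'=1.5708 (R=-0.6667) → pose (-5.2316, 1.5291, 1.5708)
step 4: θ'=1.6958 (R=-4.0000) → pose (-5.2004, 1.0304, 1.6958)
step 5: θ'=3.6958 (R=0.8750) → pose (-6.5291, 1.6653, 3.6958)

(-6.5291, 1.6653, 3.6958)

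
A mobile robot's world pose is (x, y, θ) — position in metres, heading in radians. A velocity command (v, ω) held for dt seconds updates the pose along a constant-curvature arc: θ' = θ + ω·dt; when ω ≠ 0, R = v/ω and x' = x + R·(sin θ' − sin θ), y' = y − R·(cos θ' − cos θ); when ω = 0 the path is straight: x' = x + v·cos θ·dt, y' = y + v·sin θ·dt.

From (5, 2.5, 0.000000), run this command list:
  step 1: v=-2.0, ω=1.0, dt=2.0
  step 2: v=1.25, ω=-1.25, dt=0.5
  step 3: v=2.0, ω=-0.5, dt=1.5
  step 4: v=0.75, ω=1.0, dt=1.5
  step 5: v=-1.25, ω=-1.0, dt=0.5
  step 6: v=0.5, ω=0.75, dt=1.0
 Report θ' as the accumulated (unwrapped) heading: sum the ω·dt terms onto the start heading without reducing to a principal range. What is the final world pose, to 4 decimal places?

(4.8739, 3.6009, 2.3750)

step 1: θ'=2.0000 (R=-2.0000) → pose (3.1814, -0.3323, 2.0000)
step 2: θ'=1.3750 (R=-1.0000) → pose (3.1098, 0.2784, 1.3750)
step 3: θ'=0.6250 (R=-4.0000) → pose (4.6930, 2.7441, 0.6250)
step 4: θ'=2.1250 (R=0.7500) → pose (4.8919, 3.7470, 2.1250)
step 5: θ'=1.6250 (R=1.2500) → pose (5.0772, 3.1569, 1.6250)
step 6: θ'=2.3750 (R=0.6667) → pose (4.8739, 3.6009, 2.3750)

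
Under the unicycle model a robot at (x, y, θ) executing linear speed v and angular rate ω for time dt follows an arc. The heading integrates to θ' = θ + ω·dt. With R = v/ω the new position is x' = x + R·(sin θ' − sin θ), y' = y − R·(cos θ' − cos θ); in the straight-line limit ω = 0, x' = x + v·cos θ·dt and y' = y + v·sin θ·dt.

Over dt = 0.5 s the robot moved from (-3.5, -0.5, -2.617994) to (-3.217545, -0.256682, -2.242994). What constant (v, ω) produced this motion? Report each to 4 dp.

v = -0.7500, ω = 0.7500

Δθ = -2.242994 − -2.617994 = 0.375000
ω = Δθ/dt = 0.375000/0.5 = 0.7500
R = Δx/(sin θ' − sin θ) = -1.0000
v = R·ω = -1.0000·0.7500 = -0.7500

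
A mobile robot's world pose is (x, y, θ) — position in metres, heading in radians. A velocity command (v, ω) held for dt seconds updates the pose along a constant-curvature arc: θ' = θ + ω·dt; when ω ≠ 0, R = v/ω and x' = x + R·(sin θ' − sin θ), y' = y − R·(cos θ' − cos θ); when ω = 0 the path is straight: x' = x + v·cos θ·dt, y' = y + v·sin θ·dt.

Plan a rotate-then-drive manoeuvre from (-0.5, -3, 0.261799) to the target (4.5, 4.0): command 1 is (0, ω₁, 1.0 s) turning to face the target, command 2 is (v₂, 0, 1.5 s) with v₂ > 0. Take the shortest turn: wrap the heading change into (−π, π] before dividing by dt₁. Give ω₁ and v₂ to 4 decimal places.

heading to target = atan2(4−-3, 4.5−-0.5) = 0.9505
Δθ = wrap(0.9505 − 0.2618) = 0.6887; ω₁ = Δθ/dt₁ = 0.6887
distance = √((4.5−-0.5)² + (4−-3)²) = 8.6023; v₂ = distance/dt₂ = 5.7349

ω₁ = 0.6887, v₂ = 5.7349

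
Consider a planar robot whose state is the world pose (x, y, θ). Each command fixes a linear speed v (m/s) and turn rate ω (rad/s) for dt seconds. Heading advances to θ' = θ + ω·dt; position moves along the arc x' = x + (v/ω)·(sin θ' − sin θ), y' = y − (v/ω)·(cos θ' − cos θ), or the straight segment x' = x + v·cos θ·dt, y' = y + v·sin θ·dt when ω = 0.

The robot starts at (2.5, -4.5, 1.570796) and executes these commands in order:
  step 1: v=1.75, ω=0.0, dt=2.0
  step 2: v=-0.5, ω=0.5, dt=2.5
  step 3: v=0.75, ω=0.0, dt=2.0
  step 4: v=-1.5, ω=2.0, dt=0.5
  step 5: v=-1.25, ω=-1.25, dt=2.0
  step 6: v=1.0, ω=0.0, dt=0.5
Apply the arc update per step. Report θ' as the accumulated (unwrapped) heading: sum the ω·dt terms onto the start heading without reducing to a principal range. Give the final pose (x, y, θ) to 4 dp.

step 1: θ'=1.5708 (straight) → pose (2.5000, -1.0000, 1.5708)
step 2: θ'=2.8208 (R=-1.0000) → pose (3.1847, -1.9490, 2.8208)
step 3: θ'=2.8208 (straight) → pose (1.7612, -1.4760, 2.8208)
step 4: θ'=3.8208 (R=-0.7500) → pose (2.4688, -1.3478, 3.8208)
step 5: θ'=1.3208 (R=1.0000) → pose (4.0659, -2.3733, 1.3208)
step 6: θ'=1.3208 (straight) → pose (4.1896, -1.8888, 1.3208)

(4.1896, -1.8888, 1.3208)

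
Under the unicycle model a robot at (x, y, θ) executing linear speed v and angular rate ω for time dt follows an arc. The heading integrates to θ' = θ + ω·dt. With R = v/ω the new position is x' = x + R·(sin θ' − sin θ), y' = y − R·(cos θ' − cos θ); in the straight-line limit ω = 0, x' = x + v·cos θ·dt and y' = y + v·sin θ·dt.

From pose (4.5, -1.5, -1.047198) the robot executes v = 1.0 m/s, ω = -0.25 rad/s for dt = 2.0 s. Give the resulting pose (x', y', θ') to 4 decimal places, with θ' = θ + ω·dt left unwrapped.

(5.0348, -3.4056, -1.5472)

θ' = -1.0472 + -0.25·2.0 = -1.5472
R = v/ω = 1.0/-0.25 = -4.0000
x' = 4.5 + -4.0000·(sin -1.5472 − sin -1.0472) = 5.0348
y' = -1.5 − -4.0000·(cos -1.5472 − cos -1.0472) = -3.4056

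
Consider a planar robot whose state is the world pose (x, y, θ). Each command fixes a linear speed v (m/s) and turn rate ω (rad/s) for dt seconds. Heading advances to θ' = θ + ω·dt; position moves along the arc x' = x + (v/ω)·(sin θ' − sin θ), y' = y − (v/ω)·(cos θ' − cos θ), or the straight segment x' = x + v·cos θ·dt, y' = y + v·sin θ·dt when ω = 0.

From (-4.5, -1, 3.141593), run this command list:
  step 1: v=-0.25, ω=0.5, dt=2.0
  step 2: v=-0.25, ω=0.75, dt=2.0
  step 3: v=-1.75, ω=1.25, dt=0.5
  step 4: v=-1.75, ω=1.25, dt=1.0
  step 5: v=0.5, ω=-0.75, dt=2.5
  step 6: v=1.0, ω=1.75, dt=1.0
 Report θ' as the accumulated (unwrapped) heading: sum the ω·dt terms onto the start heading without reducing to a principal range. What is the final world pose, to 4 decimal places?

step 1: θ'=4.1416 (R=-0.5000) → pose (-4.0793, -0.7702, 4.1416)
step 2: θ'=5.6416 (R=-0.3333) → pose (-4.1603, -0.3230, 5.6416)
step 3: θ'=6.2666 (R=-1.4000) → pose (-4.9749, -0.0448, 6.2666)
step 4: θ'=7.5166 (R=-1.4000) → pose (-6.3192, -0.9812, 7.5166)
step 5: θ'=5.6416 (R=-0.6667) → pose (-5.2911, -0.6678, 5.6416)
step 6: θ'=7.3916 (R=0.5714) → pose (-4.4377, -0.4649, 7.3916)

(-4.4377, -0.4649, 7.3916)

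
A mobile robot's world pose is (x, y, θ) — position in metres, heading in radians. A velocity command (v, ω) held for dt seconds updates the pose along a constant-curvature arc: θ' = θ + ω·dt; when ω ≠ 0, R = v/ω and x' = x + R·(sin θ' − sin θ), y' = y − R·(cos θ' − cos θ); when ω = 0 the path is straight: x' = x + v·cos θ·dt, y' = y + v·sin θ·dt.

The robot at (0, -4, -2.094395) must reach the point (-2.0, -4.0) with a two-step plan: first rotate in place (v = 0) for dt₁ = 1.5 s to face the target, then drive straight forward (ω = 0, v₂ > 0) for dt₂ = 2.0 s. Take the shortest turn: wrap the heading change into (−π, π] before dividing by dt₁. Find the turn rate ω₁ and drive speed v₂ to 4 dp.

heading to target = atan2(-4−-4, -2−0) = 3.1416
Δθ = wrap(3.1416 − -2.0944) = -1.0472; ω₁ = Δθ/dt₁ = -0.6981
distance = √((-2−0)² + (-4−-4)²) = 2.0000; v₂ = distance/dt₂ = 1.0000

ω₁ = -0.6981, v₂ = 1.0000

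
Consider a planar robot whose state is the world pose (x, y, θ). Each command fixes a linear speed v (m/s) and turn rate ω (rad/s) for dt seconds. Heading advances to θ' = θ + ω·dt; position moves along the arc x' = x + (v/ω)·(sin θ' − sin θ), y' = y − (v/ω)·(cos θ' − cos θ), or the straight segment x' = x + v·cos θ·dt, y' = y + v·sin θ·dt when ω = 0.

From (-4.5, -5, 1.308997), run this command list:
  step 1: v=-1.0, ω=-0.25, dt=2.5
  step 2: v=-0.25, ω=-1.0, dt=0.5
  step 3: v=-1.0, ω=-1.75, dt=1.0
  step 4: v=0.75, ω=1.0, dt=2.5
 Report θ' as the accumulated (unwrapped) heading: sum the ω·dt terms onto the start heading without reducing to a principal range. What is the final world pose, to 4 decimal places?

step 1: θ'=0.6840 (R=4.0000) → pose (-5.8361, -7.0649, 0.6840)
step 2: θ'=0.1840 (R=0.2500) → pose (-5.9484, -7.1170, 0.1840)
step 3: θ'=-1.5660 (R=0.5714) → pose (-6.6243, -6.5579, -1.5660)
step 4: θ'=0.9340 (R=0.7500) → pose (-5.2713, -7.0003, 0.9340)

(-5.2713, -7.0003, 0.9340)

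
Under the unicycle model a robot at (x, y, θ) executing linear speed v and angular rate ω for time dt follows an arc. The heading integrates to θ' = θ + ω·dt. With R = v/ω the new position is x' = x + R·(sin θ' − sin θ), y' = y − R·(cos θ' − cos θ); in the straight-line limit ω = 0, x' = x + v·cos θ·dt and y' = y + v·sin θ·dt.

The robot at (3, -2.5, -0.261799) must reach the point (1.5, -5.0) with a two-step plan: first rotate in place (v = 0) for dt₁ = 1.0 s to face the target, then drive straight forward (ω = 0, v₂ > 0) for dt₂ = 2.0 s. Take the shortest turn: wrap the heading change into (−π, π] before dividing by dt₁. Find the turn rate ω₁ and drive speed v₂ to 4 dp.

heading to target = atan2(-5−-2.5, 1.5−3) = -2.1112
Δθ = wrap(-2.1112 − -0.2618) = -1.8494; ω₁ = Δθ/dt₁ = -1.8494
distance = √((1.5−3)² + (-5−-2.5)²) = 2.9155; v₂ = distance/dt₂ = 1.4577

ω₁ = -1.8494, v₂ = 1.4577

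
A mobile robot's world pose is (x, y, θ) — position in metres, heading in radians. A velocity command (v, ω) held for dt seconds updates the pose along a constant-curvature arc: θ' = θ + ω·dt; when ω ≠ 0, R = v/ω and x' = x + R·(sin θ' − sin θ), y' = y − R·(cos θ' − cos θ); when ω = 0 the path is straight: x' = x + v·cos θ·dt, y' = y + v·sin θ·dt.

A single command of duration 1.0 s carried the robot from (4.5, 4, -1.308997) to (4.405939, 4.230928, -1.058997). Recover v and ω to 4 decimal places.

Δθ = -1.058997 − -1.308997 = 0.250000
ω = Δθ/dt = 0.250000/1.0 = 0.2500
R = −Δy/(cos θ' − cos θ) = -1.0000
v = R·ω = -1.0000·0.2500 = -0.2500

v = -0.2500, ω = 0.2500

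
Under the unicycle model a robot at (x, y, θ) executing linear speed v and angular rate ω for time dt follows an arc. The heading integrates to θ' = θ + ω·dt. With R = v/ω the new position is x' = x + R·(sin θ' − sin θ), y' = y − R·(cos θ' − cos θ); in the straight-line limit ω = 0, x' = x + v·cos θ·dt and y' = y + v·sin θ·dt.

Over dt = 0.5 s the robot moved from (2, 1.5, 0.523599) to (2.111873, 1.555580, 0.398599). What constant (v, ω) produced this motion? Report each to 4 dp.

Δθ = 0.398599 − 0.523599 = -0.125000
ω = Δθ/dt = -0.125000/0.5 = -0.2500
R = Δx/(sin θ' − sin θ) = -1.0000
v = R·ω = -1.0000·-0.2500 = 0.2500

v = 0.2500, ω = -0.2500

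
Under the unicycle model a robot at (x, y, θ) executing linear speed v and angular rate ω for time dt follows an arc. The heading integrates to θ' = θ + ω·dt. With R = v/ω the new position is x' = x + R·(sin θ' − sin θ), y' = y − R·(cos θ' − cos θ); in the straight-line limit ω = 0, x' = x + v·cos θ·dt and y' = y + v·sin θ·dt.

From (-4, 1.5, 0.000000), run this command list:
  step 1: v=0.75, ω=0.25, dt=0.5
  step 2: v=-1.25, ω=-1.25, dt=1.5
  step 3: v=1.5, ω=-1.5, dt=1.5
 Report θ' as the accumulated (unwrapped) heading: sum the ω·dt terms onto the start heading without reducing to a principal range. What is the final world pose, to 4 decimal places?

step 1: θ'=0.1250 (R=3.0000) → pose (-3.6260, 1.5234, 0.1250)
step 2: θ'=-1.7500 (R=1.0000) → pose (-4.7346, 2.6939, -1.7500)
step 3: θ'=-4.0000 (R=-1.0000) → pose (-6.4754, 2.2185, -4.0000)

(-6.4754, 2.2185, -4.0000)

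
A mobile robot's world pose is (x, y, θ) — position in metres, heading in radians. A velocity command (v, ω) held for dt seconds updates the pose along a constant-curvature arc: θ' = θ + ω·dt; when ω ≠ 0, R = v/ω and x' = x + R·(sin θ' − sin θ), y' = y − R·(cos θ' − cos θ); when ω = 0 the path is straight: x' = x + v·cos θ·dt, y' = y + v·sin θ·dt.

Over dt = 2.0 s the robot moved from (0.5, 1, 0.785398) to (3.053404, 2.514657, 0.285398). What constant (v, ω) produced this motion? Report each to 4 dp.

v = 1.5000, ω = -0.2500

Δθ = 0.285398 − 0.785398 = -0.500000
ω = Δθ/dt = -0.500000/2.0 = -0.2500
R = Δx/(sin θ' − sin θ) = -6.0000
v = R·ω = -6.0000·-0.2500 = 1.5000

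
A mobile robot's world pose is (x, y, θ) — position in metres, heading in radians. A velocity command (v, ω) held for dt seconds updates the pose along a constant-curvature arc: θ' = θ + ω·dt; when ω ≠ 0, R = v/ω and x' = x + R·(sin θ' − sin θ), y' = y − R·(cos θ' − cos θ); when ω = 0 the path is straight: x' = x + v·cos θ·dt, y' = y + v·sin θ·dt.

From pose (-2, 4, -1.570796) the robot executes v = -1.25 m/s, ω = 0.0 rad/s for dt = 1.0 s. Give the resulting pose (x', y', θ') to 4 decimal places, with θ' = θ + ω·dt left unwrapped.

(-2.0000, 5.2500, -1.5708)

θ' = -1.5708 + 0.0·1.0 = -1.5708
ω = 0 → straight: x' = -2 + -1.25·cos(-1.5708)·1.0 = -2.0000
y' = 4 + -1.25·sin(-1.5708)·1.0 = 5.2500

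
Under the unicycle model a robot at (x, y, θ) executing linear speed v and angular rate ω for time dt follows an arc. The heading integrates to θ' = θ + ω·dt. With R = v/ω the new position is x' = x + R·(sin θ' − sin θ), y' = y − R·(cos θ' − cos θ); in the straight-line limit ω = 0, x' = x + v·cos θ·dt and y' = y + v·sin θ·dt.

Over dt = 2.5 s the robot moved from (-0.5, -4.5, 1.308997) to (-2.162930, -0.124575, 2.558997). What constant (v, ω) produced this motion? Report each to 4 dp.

Δθ = 2.558997 − 1.308997 = 1.250000
ω = Δθ/dt = 1.250000/2.5 = 0.5000
R = −Δy/(cos θ' − cos θ) = 4.0000
v = R·ω = 4.0000·0.5000 = 2.0000

v = 2.0000, ω = 0.5000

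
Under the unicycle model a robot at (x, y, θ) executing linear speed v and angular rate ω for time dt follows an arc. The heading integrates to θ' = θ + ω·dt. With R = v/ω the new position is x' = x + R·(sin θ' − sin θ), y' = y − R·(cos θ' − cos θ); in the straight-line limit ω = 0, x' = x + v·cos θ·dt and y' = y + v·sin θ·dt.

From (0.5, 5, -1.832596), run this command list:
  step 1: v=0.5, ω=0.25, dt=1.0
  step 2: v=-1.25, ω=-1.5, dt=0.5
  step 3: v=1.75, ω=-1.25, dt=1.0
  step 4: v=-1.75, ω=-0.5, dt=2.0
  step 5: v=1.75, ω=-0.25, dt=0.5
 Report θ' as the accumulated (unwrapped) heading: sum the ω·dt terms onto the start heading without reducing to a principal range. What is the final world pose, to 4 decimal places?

step 1: θ'=-1.5826 (R=2.0000) → pose (0.4320, 4.5060, -1.5826)
step 2: θ'=-2.3326 (R=0.8333) → pose (0.6623, 5.0713, -2.3326)
step 3: θ'=-3.5826 (R=-1.4000) → pose (-0.9483, 4.7716, -3.5826)
step 4: θ'=-4.5826 (R=3.5000) → pose (1.0282, 2.0594, -4.5826)
step 5: θ'=-4.7076 (R=-7.0000) → pose (0.9694, 2.9319, -4.7076)

(0.9694, 2.9319, -4.7076)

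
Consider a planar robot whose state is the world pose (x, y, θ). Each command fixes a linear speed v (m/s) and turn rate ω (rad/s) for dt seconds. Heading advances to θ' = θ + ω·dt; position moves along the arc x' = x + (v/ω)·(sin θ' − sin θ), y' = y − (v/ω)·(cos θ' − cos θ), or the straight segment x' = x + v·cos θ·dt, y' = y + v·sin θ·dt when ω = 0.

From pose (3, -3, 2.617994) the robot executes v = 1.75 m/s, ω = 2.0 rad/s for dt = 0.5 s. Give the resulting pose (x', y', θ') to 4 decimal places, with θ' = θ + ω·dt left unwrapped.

θ' = 2.6180 + 2.0·0.5 = 3.6180
R = v/ω = 1.75/2.0 = 0.8750
x' = 3 + 0.8750·(sin 3.6180 − sin 2.6180) = 2.1612
y' = -3 − 0.8750·(cos 3.6180 − cos 2.6180) = -2.9802

(2.1612, -2.9802, 3.6180)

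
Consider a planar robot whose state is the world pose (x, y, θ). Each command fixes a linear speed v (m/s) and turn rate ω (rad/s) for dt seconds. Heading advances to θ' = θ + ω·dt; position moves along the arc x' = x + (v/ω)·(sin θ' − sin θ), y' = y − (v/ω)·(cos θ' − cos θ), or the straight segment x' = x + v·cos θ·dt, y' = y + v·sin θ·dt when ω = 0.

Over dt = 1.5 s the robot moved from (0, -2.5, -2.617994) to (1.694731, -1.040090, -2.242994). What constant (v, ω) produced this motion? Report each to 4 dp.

v = -1.5000, ω = 0.2500

Δθ = -2.242994 − -2.617994 = 0.375000
ω = Δθ/dt = 0.375000/1.5 = 0.2500
R = Δx/(sin θ' − sin θ) = -6.0000
v = R·ω = -6.0000·0.2500 = -1.5000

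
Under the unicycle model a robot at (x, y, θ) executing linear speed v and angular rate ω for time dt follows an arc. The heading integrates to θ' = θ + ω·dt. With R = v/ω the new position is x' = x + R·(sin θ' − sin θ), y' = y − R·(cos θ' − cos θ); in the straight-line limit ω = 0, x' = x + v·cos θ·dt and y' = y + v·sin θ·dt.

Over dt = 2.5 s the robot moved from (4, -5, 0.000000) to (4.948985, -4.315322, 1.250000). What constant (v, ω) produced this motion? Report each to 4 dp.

v = 0.5000, ω = 0.5000

Δθ = 1.250000 − 0.000000 = 1.250000
ω = Δθ/dt = 1.250000/2.5 = 0.5000
R = Δx/(sin θ' − sin θ) = 1.0000
v = R·ω = 1.0000·0.5000 = 0.5000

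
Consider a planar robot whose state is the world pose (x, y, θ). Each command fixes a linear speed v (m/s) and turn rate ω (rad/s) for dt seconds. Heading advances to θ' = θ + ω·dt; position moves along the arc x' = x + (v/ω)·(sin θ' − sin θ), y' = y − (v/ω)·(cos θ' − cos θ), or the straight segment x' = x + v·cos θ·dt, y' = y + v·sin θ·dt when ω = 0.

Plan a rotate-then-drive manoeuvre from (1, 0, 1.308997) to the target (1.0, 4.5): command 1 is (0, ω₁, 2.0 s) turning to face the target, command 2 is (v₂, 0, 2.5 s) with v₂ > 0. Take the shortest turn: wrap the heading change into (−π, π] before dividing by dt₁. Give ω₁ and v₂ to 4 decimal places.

heading to target = atan2(4.5−0, 1−1) = 1.5708
Δθ = wrap(1.5708 − 1.3090) = 0.2618; ω₁ = Δθ/dt₁ = 0.1309
distance = √((1−1)² + (4.5−0)²) = 4.5000; v₂ = distance/dt₂ = 1.8000

ω₁ = 0.1309, v₂ = 1.8000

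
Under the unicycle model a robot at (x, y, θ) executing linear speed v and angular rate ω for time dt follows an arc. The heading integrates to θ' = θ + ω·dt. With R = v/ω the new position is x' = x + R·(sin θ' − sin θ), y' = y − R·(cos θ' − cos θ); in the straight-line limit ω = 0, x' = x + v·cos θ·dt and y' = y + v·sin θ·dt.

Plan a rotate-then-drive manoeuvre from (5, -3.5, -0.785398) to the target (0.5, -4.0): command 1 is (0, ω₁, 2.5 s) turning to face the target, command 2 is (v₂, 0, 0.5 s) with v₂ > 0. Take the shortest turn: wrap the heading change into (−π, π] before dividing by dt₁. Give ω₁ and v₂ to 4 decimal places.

ω₁ = -0.8982, v₂ = 9.0554

heading to target = atan2(-4−-3.5, 0.5−5) = -3.0309
Δθ = wrap(-3.0309 − -0.7854) = -2.2455; ω₁ = Δθ/dt₁ = -0.8982
distance = √((0.5−5)² + (-4−-3.5)²) = 4.5277; v₂ = distance/dt₂ = 9.0554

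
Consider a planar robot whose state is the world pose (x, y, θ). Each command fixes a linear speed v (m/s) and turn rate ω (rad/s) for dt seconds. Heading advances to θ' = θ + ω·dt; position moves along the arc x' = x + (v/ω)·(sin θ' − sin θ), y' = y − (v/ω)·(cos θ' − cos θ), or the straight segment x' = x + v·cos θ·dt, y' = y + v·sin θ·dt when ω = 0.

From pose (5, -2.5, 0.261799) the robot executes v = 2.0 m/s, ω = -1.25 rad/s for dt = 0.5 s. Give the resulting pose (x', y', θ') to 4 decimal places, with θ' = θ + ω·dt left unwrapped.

θ' = 0.2618 + -1.25·0.5 = -0.3632
R = v/ω = 2.0/-1.25 = -1.6000
x' = 5 + -1.6000·(sin -0.3632 − sin 0.2618) = 5.9825
y' = -2.5 − -1.6000·(cos -0.3632 − cos 0.2618) = -2.5499

(5.9825, -2.5499, -0.3632)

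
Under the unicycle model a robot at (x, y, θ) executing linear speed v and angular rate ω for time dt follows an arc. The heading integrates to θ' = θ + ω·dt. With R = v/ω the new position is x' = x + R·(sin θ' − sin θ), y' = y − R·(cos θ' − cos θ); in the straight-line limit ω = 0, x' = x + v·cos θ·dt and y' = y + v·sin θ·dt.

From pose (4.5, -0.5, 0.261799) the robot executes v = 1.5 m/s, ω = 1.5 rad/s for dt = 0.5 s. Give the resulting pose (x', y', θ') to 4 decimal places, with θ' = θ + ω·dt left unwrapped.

θ' = 0.2618 + 1.5·0.5 = 1.0118
R = v/ω = 1.5/1.5 = 1.0000
x' = 4.5 + 1.0000·(sin 1.0118 − sin 0.2618) = 5.0890
y' = -0.5 − 1.0000·(cos 1.0118 − cos 0.2618) = -0.0644

(5.0890, -0.0644, 1.0118)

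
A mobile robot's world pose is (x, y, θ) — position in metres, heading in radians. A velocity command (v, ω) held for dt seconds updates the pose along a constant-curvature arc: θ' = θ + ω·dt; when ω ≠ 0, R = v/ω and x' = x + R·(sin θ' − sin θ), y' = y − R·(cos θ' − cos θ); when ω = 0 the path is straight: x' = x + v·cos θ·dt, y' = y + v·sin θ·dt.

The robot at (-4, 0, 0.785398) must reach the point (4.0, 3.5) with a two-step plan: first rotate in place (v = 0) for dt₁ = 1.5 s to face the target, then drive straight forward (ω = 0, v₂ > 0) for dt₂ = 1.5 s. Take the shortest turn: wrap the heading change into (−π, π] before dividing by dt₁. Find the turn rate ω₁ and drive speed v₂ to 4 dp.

heading to target = atan2(3.5−0, 4−-4) = 0.4124
Δθ = wrap(0.4124 − 0.7854) = -0.3730; ω₁ = Δθ/dt₁ = -0.2487
distance = √((4−-4)² + (3.5−0)²) = 8.7321; v₂ = distance/dt₂ = 5.8214

ω₁ = -0.2487, v₂ = 5.8214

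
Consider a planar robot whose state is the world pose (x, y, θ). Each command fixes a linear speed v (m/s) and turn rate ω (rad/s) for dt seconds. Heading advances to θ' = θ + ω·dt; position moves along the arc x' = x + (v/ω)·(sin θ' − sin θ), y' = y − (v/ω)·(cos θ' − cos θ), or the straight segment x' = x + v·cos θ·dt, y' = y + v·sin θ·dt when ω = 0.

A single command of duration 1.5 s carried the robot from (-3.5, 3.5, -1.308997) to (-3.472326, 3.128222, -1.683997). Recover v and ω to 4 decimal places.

v = 0.2500, ω = -0.2500

Δθ = -1.683997 − -1.308997 = -0.375000
ω = Δθ/dt = -0.375000/1.5 = -0.2500
R = −Δy/(cos θ' − cos θ) = -1.0000
v = R·ω = -1.0000·-0.2500 = 0.2500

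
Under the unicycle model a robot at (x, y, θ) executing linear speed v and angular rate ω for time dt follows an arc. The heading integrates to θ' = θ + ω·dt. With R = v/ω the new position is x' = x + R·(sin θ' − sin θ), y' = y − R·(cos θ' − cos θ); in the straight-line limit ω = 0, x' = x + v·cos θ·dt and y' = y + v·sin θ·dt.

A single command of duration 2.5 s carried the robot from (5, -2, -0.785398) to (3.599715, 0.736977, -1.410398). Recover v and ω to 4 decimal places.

Δθ = -1.410398 − -0.785398 = -0.625000
ω = Δθ/dt = -0.625000/2.5 = -0.2500
R = −Δy/(cos θ' − cos θ) = 5.0000
v = R·ω = 5.0000·-0.2500 = -1.2500

v = -1.2500, ω = -0.2500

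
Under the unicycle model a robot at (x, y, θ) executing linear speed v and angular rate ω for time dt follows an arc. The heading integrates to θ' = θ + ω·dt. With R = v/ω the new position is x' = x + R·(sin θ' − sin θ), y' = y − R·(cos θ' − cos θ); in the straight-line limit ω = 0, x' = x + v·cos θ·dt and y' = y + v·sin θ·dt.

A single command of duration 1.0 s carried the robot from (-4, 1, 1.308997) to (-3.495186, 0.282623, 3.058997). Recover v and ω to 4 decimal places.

Δθ = 3.058997 − 1.308997 = 1.750000
ω = Δθ/dt = 1.750000/1.0 = 1.7500
R = −Δy/(cos θ' − cos θ) = -0.5714
v = R·ω = -0.5714·1.7500 = -1.0000

v = -1.0000, ω = 1.7500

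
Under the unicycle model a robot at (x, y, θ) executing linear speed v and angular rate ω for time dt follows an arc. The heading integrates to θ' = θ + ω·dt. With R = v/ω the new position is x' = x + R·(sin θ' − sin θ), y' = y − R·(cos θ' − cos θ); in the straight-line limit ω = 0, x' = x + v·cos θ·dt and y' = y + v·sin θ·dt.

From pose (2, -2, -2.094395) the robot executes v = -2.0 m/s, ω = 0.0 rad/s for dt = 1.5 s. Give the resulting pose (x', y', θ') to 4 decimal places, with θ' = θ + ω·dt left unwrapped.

(3.5000, 0.5981, -2.0944)

θ' = -2.0944 + 0.0·1.5 = -2.0944
ω = 0 → straight: x' = 2 + -2.0·cos(-2.0944)·1.5 = 3.5000
y' = -2 + -2.0·sin(-2.0944)·1.5 = 0.5981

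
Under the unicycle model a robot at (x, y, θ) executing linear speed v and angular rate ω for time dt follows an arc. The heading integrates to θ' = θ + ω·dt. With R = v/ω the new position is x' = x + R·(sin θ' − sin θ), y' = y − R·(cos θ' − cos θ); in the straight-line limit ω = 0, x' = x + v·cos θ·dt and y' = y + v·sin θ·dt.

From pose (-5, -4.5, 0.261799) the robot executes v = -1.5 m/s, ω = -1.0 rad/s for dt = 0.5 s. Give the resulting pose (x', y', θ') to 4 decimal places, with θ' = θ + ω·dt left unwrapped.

θ' = 0.2618 + -1.0·0.5 = -0.2382
R = v/ω = -1.5/-1.0 = 1.5000
x' = -5 + 1.5000·(sin -0.2382 − sin 0.2618) = -5.7422
y' = -4.5 − 1.5000·(cos -0.2382 − cos 0.2618) = -4.5088

(-5.7422, -4.5088, -0.2382)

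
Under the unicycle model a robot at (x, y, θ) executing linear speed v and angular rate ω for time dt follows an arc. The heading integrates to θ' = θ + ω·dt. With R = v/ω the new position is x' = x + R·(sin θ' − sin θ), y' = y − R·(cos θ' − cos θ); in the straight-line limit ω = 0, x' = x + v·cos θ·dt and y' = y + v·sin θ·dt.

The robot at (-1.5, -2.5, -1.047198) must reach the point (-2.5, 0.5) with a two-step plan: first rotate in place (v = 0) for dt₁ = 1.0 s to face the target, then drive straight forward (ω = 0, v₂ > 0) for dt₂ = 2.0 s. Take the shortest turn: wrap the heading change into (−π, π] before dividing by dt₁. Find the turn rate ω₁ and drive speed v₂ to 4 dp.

heading to target = atan2(0.5−-2.5, -2.5−-1.5) = 1.8925
Δθ = wrap(1.8925 − -1.0472) = 2.9397; ω₁ = Δθ/dt₁ = 2.9397
distance = √((-2.5−-1.5)² + (0.5−-2.5)²) = 3.1623; v₂ = distance/dt₂ = 1.5811

ω₁ = 2.9397, v₂ = 1.5811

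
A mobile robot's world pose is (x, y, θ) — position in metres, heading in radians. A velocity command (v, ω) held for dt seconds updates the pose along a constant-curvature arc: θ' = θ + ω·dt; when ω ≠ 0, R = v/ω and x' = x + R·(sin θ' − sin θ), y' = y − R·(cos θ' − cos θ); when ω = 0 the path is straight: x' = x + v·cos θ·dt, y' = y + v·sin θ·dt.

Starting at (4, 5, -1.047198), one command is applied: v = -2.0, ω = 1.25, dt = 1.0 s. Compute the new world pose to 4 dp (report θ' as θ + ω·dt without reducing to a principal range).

θ' = -1.0472 + 1.25·1.0 = 0.2028
R = v/ω = -2.0/1.25 = -1.6000
x' = 4 + -1.6000·(sin 0.2028 − sin -1.0472) = 2.2921
y' = 5 − -1.6000·(cos 0.2028 − cos -1.0472) = 5.7672

(2.2921, 5.7672, 0.2028)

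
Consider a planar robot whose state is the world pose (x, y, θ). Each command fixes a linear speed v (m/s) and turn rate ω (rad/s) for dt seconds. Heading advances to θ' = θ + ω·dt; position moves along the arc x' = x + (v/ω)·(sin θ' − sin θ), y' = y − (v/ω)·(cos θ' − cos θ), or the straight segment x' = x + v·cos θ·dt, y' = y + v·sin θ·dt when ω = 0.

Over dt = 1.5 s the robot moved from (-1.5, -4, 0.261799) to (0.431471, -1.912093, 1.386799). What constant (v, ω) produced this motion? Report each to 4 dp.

Δθ = 1.386799 − 0.261799 = 1.125000
ω = Δθ/dt = 1.125000/1.5 = 0.7500
R = −Δy/(cos θ' − cos θ) = 2.6667
v = R·ω = 2.6667·0.7500 = 2.0000

v = 2.0000, ω = 0.7500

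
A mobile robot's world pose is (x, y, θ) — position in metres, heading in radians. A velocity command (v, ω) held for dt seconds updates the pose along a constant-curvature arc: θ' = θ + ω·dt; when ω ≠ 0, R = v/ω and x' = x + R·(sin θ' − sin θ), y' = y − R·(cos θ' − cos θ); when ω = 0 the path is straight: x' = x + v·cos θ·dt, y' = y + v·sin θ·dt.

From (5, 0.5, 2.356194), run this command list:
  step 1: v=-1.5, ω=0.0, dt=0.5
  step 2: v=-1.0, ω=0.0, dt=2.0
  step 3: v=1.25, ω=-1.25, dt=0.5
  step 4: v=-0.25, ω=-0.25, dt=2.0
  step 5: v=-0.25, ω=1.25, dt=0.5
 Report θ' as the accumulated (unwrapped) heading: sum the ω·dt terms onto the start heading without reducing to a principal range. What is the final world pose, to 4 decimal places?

(6.6169, -1.5129, 1.8562)

step 1: θ'=2.3562 (straight) → pose (5.5303, -0.0303, 2.3562)
step 2: θ'=2.3562 (straight) → pose (6.9445, -1.4445, 2.3562)
step 3: θ'=1.7312 (R=-1.0000) → pose (6.6645, -0.8971, 1.7312)
step 4: θ'=1.2312 (R=1.0000) → pose (6.6202, -1.3900, 1.2312)
step 5: θ'=1.8562 (R=-0.2000) → pose (6.6169, -1.5129, 1.8562)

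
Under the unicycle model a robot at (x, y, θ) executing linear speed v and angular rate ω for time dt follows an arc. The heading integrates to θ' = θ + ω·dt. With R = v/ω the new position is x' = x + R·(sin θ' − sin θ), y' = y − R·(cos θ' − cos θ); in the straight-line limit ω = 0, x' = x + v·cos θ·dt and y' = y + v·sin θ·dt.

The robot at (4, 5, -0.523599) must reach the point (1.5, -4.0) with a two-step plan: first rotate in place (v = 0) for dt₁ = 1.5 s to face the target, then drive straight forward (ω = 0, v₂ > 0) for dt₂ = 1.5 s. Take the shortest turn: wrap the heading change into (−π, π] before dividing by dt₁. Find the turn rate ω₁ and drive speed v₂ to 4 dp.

ω₁ = -0.8788, v₂ = 6.2272

heading to target = atan2(-4−5, 1.5−4) = -1.8417
Δθ = wrap(-1.8417 − -0.5236) = -1.3181; ω₁ = Δθ/dt₁ = -0.8788
distance = √((1.5−4)² + (-4−5)²) = 9.3408; v₂ = distance/dt₂ = 6.2272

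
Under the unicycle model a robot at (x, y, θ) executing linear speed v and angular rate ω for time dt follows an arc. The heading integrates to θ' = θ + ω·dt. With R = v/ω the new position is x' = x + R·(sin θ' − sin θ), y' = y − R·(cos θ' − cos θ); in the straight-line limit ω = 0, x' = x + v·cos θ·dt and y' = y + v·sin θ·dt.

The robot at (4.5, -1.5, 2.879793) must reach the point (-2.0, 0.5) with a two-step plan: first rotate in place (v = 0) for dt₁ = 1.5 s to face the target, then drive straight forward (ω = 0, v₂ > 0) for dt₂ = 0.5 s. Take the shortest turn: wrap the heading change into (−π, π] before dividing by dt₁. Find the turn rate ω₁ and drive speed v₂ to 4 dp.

heading to target = atan2(0.5−-1.5, -2−4.5) = 2.8431
Δθ = wrap(2.8431 − 2.8798) = -0.0367; ω₁ = Δθ/dt₁ = -0.0245
distance = √((-2−4.5)² + (0.5−-1.5)²) = 6.8007; v₂ = distance/dt₂ = 13.6015

ω₁ = -0.0245, v₂ = 13.6015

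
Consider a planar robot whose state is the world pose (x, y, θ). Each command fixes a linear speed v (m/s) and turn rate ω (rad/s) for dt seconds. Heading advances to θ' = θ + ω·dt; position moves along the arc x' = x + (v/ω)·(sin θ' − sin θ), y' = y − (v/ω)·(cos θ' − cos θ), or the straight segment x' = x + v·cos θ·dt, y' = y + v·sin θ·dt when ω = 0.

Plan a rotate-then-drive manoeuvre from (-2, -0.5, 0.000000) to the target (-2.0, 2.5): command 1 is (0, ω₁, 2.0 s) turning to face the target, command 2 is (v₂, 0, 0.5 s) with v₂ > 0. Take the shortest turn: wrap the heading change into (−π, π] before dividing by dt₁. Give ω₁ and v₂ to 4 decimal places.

ω₁ = 0.7854, v₂ = 6.0000

heading to target = atan2(2.5−-0.5, -2−-2) = 1.5708
Δθ = wrap(1.5708 − 0.0000) = 1.5708; ω₁ = Δθ/dt₁ = 0.7854
distance = √((-2−-2)² + (2.5−-0.5)²) = 3.0000; v₂ = distance/dt₂ = 6.0000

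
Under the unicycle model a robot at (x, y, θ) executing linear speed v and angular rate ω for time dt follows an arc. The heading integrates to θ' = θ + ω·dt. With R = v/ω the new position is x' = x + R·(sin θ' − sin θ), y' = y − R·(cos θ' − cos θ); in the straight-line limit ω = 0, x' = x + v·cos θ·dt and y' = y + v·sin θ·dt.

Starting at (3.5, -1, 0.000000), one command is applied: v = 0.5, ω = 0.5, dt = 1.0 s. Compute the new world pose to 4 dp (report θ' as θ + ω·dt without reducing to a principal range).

θ' = 0.0000 + 0.5·1.0 = 0.5000
R = v/ω = 0.5/0.5 = 1.0000
x' = 3.5 + 1.0000·(sin 0.5000 − sin 0.0000) = 3.9794
y' = -1 − 1.0000·(cos 0.5000 − cos 0.0000) = -0.8776

(3.9794, -0.8776, 0.5000)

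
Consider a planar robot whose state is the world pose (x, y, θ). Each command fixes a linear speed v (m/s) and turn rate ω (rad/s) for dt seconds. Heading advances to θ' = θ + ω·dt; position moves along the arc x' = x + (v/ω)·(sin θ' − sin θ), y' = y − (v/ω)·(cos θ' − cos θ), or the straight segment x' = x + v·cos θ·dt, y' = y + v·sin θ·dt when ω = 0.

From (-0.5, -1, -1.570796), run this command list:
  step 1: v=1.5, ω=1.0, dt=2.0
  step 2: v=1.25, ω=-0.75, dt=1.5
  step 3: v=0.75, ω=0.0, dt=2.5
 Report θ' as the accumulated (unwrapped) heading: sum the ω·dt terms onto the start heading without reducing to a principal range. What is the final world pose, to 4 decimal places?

step 1: θ'=0.4292 (R=1.5000) → pose (1.6242, -2.3639, 0.4292)
step 2: θ'=-0.6958 (R=-1.6667) → pose (3.3861, -2.6002, -0.6958)
step 3: θ'=-0.6958 (straight) → pose (4.8253, -3.8021, -0.6958)

(4.8253, -3.8021, -0.6958)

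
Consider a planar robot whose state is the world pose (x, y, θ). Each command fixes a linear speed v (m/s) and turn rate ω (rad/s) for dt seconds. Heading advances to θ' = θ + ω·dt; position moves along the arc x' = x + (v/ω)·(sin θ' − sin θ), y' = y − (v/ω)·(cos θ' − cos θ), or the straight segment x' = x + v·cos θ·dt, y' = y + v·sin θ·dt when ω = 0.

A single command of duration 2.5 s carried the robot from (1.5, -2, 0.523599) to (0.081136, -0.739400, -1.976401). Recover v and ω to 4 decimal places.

Δθ = -1.976401 − 0.523599 = -2.500000
ω = Δθ/dt = -2.500000/2.5 = -1.0000
R = Δx/(sin θ' − sin θ) = 1.0000
v = R·ω = 1.0000·-1.0000 = -1.0000

v = -1.0000, ω = -1.0000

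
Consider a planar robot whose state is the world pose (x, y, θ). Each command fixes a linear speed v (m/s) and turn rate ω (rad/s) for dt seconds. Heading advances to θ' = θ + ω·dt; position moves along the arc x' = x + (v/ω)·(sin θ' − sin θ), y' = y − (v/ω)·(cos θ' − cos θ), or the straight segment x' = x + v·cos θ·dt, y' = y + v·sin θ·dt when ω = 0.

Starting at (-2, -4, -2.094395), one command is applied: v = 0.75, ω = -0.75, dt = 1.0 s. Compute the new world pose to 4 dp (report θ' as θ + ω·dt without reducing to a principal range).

θ' = -2.0944 + -0.75·1.0 = -2.8444
R = v/ω = 0.75/-0.75 = -1.0000
x' = -2 + -1.0000·(sin -2.8444 − sin -2.0944) = -2.5732
y' = -4 − -1.0000·(cos -2.8444 − cos -2.0944) = -4.4562

(-2.5732, -4.4562, -2.8444)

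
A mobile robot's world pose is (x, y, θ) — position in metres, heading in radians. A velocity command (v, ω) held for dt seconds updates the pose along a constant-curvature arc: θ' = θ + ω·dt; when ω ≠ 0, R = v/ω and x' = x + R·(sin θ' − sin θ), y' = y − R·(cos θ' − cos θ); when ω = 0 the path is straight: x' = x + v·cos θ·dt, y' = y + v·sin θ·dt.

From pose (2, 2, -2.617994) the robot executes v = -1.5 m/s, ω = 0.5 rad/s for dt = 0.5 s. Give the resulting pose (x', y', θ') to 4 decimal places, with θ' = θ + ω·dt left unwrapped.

(2.5961, 2.4519, -2.3680)

θ' = -2.6180 + 0.5·0.5 = -2.3680
R = v/ω = -1.5/0.5 = -3.0000
x' = 2 + -3.0000·(sin -2.3680 − sin -2.6180) = 2.5961
y' = 2 − -3.0000·(cos -2.3680 − cos -2.6180) = 2.4519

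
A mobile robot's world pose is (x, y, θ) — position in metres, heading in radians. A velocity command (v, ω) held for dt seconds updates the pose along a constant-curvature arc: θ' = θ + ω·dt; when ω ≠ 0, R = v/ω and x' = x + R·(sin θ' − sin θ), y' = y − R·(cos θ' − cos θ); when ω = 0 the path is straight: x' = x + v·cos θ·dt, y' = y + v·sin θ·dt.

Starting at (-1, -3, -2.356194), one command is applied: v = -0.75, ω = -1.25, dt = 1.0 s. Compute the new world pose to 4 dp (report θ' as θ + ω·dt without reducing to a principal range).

θ' = -2.3562 + -1.25·1.0 = -3.6062
R = v/ω = -0.75/-1.25 = 0.6000
x' = -1 + 0.6000·(sin -3.6062 − sin -2.3562) = -0.3069
y' = -3 − 0.6000·(cos -3.6062 − cos -2.3562) = -2.8879

(-0.3069, -2.8879, -3.6062)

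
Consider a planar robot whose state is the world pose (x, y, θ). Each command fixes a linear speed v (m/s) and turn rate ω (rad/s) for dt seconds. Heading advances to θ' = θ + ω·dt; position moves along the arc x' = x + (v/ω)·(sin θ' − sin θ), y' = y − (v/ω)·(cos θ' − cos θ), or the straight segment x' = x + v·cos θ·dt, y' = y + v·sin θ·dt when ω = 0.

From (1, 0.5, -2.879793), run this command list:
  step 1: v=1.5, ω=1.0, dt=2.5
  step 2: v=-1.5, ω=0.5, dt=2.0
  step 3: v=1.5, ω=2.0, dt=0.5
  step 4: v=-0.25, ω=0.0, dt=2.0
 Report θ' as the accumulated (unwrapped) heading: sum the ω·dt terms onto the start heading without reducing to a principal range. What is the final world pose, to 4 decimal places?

step 1: θ'=-0.3798 (R=1.5000) → pose (0.8321, -2.3420, -0.3798)
step 2: θ'=0.6202 (R=-3.0000) → pose (-2.0237, -2.6870, 0.6202)
step 3: θ'=1.6202 (R=0.7500) → pose (-1.7105, -2.0396, 1.6202)
step 4: θ'=1.6202 (straight) → pose (-1.6858, -2.5390, 1.6202)

(-1.6858, -2.5390, 1.6202)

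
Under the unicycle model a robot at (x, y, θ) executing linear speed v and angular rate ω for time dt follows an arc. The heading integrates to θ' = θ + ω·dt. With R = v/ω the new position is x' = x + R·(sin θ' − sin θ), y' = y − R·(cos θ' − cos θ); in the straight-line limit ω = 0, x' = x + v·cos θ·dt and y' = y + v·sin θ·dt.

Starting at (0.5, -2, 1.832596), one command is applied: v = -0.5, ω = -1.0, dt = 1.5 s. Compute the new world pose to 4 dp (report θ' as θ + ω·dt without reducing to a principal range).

θ' = 1.8326 + -1.0·1.5 = 0.3326
R = v/ω = -0.5/-1.0 = 0.5000
x' = 0.5 + 0.5000·(sin 0.3326 − sin 1.8326) = 0.1803
y' = -2 − 0.5000·(cos 0.3326 − cos 1.8326) = -2.6020

(0.1803, -2.6020, 0.3326)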